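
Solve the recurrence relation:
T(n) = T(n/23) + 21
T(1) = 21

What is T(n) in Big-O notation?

Each step divides n by 23 and adds 21. After log_23(n) steps, T(n) = O(log n).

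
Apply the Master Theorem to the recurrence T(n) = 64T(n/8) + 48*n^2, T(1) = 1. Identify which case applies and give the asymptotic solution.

a=64, b=8, f(n)=48*n^2.
log_8(64) = 2, so n^(log_b(a)) = n^2.
f(n) = Theta(n^2), so Case 2 applies.
T(n) = Theta(n^2 log n).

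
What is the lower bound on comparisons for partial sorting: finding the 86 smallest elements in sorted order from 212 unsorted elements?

Finding 86 smallest of 212 in sorted order: Omega(212) to identify the 86 smallest, plus Omega(86 log 86) to sort them. Total: Omega(n + k log k).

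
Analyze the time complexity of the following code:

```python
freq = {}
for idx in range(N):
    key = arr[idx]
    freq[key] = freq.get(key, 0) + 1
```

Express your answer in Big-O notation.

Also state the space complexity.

Time complexity: O(n).
Space complexity: O(n).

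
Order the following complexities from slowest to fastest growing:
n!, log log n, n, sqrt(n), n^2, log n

Ordered by growth rate: log log n < log n < sqrt(n) < n < n^2 < n!.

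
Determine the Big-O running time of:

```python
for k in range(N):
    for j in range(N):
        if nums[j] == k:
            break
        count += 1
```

Time complexity: O(n^2).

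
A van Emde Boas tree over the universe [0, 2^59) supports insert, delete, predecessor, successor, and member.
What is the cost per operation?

vEB recursively partitions [0, 576460752303423488) into sqrt(u) clusters of size sqrt(u). Each operation recurses into either one cluster or the summary, never both: T(u) = T(sqrt(u)) + O(1) => T(u) = O(log log u) = O(log 59). This is worst-case, not just amortized.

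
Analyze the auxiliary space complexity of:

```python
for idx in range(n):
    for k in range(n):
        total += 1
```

Space complexity: O(1).
Only a constant amount of auxiliary storage is used; nothing grows with n.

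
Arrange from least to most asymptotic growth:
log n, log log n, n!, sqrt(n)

Ordered by growth rate: log log n < log n < sqrt(n) < n!.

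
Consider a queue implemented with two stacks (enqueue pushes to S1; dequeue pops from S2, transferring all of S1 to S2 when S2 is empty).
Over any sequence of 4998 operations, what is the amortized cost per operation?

Each element is pushed to S1 once, popped once, pushed to S2 once, and popped once: 4 unit operations over its lifetime. Over 4998 operations the total work is O(4998). Amortized O(1) per enqueue/dequeue.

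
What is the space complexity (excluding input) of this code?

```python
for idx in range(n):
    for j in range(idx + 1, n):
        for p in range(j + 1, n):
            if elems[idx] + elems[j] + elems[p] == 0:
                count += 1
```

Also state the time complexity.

Space complexity: O(1).
Only a constant amount of auxiliary storage is used; nothing grows with n.
Time complexity: O(n^3).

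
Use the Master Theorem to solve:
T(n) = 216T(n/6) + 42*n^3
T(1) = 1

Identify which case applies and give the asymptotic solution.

a=216, b=6, f(n)=42*n^3.
log_6(216) = 3, so n^(log_b(a)) = n^3.
f(n) = Theta(n^3), so Case 2 applies.
T(n) = Theta(n^3 log n).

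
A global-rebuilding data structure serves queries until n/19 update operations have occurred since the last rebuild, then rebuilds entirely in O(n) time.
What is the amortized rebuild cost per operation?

The O(n) rebuild is triggered by n/19 operations, so each contributes O(n)/(n/19) = O(19) = O(1) to the rebuild cost.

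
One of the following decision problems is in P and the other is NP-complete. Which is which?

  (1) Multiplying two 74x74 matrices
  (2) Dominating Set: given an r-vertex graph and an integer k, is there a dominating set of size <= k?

(1) is P: the schoolbook algorithm runs in O(n^3).
(2) is NP-complete: reduces from Set Cover (with k part of the input).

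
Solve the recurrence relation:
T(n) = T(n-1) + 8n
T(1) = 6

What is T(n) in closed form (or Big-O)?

Unrolling: T(n) = 6 + 8*(2 + 3 + ... + n) = 6 + 8*(n(n+1)/2 - 1) = O(n^2).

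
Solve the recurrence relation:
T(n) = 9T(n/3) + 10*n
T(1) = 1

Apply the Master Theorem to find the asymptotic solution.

a=9, b=3, f(n)=10*n. log_3(9) = 2. Case 1 of Master Theorem: T(n) = O(n^2).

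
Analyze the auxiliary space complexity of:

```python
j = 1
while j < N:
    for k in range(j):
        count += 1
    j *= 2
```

Space complexity: O(1).
Only a constant amount of auxiliary storage is used; nothing grows with n.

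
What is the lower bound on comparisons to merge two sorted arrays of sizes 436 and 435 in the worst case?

Adversary: with |436 - 435| <= 1 the inputs can be fully interleaved so that every adjacent pair in the merged output comes from different arrays. Then each of the 870 adjacent pairs must be directly compared, or the algorithm cannot determine their relative order. Standard merge meets this bound.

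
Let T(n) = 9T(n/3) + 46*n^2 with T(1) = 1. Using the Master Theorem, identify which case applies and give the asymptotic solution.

a=9, b=3, f(n)=46*n^2.
log_3(9) = 2, so n^(log_b(a)) = n^2.
f(n) = Theta(n^2), so Case 2 applies.
T(n) = Theta(n^2 log n).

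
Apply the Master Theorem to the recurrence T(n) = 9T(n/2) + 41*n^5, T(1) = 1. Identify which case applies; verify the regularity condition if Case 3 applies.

a=9, b=2, f(n)=41*n^5.
log_2(9) = 3.17 < 5.
f(n) = Omega(n^(3.17+epsilon)) for some epsilon > 0, so Case 3 is the candidate.
Regularity: a*f(n/b) = 9*41*(n/2)^5 = (9/32)*41*n^5 <= c*f(n) with c = 9/32 < 1. Satisfied.
Case 3: T(n) = Theta(n^5).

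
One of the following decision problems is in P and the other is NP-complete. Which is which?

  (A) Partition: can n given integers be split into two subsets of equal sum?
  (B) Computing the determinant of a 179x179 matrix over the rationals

(A) is NP-complete: Subset Sum reduces to it (one of Karp's 21 NP-complete problems).
(B) is P: Gaussian elimination runs in O(n^3).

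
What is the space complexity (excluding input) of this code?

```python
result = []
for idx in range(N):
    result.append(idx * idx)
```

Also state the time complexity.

Space complexity: O(n).
Auxiliary storage grows linearly with the input size n in the worst case.
Time complexity: O(n).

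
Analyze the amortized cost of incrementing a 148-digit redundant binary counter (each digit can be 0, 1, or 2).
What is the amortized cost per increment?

A redundant counter on 148 digits allows digit values 0, 1, 2. Increment adds 1 to the least significant digit and carries any 2 to a 0 plus +1 on the next digit. With potential Phi = (number of 2-digits), each increment does O(1) actual work plus a chain of carries, each of which decreases Phi by 1. Amortized O(1).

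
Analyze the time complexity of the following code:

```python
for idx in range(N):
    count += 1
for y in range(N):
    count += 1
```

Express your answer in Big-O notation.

Time complexity: O(n).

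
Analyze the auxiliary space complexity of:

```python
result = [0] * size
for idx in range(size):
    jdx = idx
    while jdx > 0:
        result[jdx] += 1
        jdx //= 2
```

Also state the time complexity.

Space complexity: O(n).
Auxiliary storage grows linearly with the input size n in the worst case.
Time complexity: O(n log n).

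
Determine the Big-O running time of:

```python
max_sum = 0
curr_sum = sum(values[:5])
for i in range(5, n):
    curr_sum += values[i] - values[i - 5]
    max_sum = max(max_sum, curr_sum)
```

Time complexity: O(n).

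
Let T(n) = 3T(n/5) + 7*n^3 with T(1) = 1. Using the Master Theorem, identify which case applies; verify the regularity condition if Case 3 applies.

a=3, b=5, f(n)=7*n^3.
log_5(3) = 0.6826 < 3.
f(n) = Omega(n^(0.6826+epsilon)) for some epsilon > 0, so Case 3 is the candidate.
Regularity: a*f(n/b) = 3*7*(n/5)^3 = (3/125)*7*n^3 <= c*f(n) with c = 3/125 < 1. Satisfied.
Case 3: T(n) = Theta(n^3).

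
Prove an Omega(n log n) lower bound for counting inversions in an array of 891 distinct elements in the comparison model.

Decision-tree argument: at any leaf, the comparisons made (with transitivity) must totally order all 891 elements -- otherwise some pair (i,j) is unordered, and an adversary can present two inputs agreeing on every comparison made but with that pair flipped, changing the inversion count by 1, so the leaf's output is wrong on one of them. Hence the tree has >= 891! leaves and height >= log_2(891!) = Omega(n log n). Modified merge sort achieves O(n log n).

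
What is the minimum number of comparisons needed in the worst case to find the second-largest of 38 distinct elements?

Lower bound: finding the max needs 38-1 comparisons. By the adversary weight-doubling argument, the max must personally win >= ceil(log_2(38)) = 6 comparisons; the 2nd-largest is among those 6 losers, needing 6-1 more comparisons. Total >= 38-1 + 6-1 = 42. A balanced knockout tournament achieves this.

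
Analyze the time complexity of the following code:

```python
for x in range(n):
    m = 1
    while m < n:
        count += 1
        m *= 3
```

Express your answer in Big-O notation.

Time complexity: O(n log n).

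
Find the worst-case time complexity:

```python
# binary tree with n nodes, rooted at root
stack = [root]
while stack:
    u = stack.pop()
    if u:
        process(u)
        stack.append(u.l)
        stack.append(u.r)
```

Time complexity: O(n).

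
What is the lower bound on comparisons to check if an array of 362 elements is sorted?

To verify 362 elements are sorted, we must compare each consecutive pair. Skipping any pair allows an adversary to swap them. Therefore 361 comparisons are necessary and sufficient.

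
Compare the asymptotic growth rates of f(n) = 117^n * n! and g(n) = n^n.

f(n) = 117^n * n! grows faster: by Stirling n! ~ sqrt(2 pi n)(n/e)^n, so 117^n n! / n^n ~ (117/e)^n sqrt(2 pi n) -> infinity since 117/e > 1.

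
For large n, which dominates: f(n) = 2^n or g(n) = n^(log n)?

f(n) = 2^n grows faster: take logs: log(n^(log n)) = (log n)^2, log(2^n) = n log 2; n dominates (log n)^2.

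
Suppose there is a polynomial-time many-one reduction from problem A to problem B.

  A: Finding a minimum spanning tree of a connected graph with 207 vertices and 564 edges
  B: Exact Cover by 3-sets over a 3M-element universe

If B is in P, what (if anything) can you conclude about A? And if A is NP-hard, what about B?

A poly-time reduction A <=_p B means any A-instance can be transformed to a B-instance in poly time.
If B is in P: compose the reduction with B's poly-time algorithm to solve A in poly time, so A is in P.
If A is NP-hard: every NP problem reduces to A, which reduces to B; composing reductions, every NP problem reduces to B, so B is NP-hard.
(Here in fact A is P and B is NP-complete.)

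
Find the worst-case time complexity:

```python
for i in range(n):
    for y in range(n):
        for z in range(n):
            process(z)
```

Time complexity: O(n^3).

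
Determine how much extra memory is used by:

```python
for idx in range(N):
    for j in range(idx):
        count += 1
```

Space complexity: O(1).
Only a constant amount of auxiliary storage is used; nothing grows with n.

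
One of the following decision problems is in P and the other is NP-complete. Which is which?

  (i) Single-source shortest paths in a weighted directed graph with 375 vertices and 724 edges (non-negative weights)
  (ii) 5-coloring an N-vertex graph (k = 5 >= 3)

(i) is P: Dijkstra's algorithm runs in O((V+E) log V).
(ii) is NP-complete: graph k-coloring for k>=3 is NP-complete by reduction from 3-SAT.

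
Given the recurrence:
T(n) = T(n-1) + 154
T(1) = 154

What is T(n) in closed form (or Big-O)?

Unrolling: T(n) = T(n-1) + 154 = T(n-2) + 2*154 = ... = T(1) + (n-1)*154 = 154 + (n-1)*154 = 154n.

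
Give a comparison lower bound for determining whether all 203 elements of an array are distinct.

In the algebraic decision-tree model, the YES region for element distinctness on 203 elements has 203! connected components (one per ordering). Ben-Or's theorem then gives a lower bound of Omega(log(n!)) = Omega(n log n).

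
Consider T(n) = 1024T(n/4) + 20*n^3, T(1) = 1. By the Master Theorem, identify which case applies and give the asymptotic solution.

a=1024, b=4, f(n)=20*n^3.
log_4(1024) = 5 > 3.
Since f(n) = O(n^3) is polynomially smaller than n^5, Case 1 applies.
T(n) = Theta(n^5).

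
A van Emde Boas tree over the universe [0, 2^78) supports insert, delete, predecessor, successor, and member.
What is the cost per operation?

vEB recursively partitions [0, 302231454903657293676544) into sqrt(u) clusters of size sqrt(u). Each operation recurses into either one cluster or the summary, never both: T(u) = T(sqrt(u)) + O(1) => T(u) = O(log log u) = O(log 78). This is worst-case, not just amortized.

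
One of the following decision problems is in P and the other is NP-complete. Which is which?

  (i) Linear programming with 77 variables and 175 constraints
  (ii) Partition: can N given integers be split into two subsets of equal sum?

(i) is P: the ellipsoid and interior-point methods run in polynomial time.
(ii) is NP-complete: Subset Sum reduces to it (one of Karp's 21 NP-complete problems).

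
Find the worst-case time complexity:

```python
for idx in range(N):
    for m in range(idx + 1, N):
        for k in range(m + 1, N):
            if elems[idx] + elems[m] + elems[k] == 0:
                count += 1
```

Time complexity: O(n^3).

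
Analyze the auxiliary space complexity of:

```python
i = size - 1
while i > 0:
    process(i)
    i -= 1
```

Space complexity: O(1).
Only a constant amount of auxiliary storage is used; nothing grows with n.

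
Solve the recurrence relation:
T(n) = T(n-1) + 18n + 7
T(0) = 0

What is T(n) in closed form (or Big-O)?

Dominant term in sum is 18*sum(i, i=1..n) = 18*n*(n+1)/2 = O(n^2).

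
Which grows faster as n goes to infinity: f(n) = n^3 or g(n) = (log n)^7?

f(n) = n^3 grows faster: any positive polynomial dominates any polylog.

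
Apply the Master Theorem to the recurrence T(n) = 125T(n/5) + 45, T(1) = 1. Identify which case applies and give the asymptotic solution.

a=125, b=5, f(n)=45.
log_5(125) = 3 > 0.
Since f(n) = O(n^0) is polynomially smaller than n^3, Case 1 applies.
T(n) = Theta(n^3).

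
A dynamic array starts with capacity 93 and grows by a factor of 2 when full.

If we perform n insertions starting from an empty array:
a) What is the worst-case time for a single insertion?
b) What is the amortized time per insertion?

(a) Worst-case single insertion: O(n) -- when the array is full at capacity c, the resize copies all c elements, and c can be Theta(n).
(b) Resizes happen at sizes 93, 186, 372, ... Total copy cost for n insertions: 93 + 186 + ... = O(n) (geometric series with ratio 1/2). Amortized cost per insertion: O(n)/n = O(1).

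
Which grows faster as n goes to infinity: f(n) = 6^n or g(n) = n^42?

f(n) = 6^n grows faster: any exponential with base > 1 dominates every polynomial.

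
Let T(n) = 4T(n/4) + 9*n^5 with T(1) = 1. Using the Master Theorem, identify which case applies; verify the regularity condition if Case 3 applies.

a=4, b=4, f(n)=9*n^5.
log_4(4) = 1 < 5.
f(n) = Omega(n^(1+epsilon)) for some epsilon > 0, so Case 3 is the candidate.
Regularity: a*f(n/b) = 4*9*(n/4)^5 = (4/1024)*9*n^5 <= c*f(n) with c = 4/1024 < 1. Satisfied.
Case 3: T(n) = Theta(n^5).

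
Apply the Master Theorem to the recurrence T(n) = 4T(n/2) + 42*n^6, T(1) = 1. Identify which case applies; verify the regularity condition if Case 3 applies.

a=4, b=2, f(n)=42*n^6.
log_2(4) = 2 < 6.
f(n) = Omega(n^(2+epsilon)) for some epsilon > 0, so Case 3 is the candidate.
Regularity: a*f(n/b) = 4*42*(n/2)^6 = (4/64)*42*n^6 <= c*f(n) with c = 4/64 < 1. Satisfied.
Case 3: T(n) = Theta(n^6).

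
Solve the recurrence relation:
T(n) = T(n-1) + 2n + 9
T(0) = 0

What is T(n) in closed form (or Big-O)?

Dominant term in sum is 2*sum(i, i=1..n) = 2*n*(n+1)/2 = O(n^2).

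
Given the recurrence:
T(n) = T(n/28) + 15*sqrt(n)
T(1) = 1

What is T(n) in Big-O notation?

Each level contributes sqrt(n/28^k). Geometric series with ratio 1/sqrt(28) < 1 sums to O(sqrt(n)).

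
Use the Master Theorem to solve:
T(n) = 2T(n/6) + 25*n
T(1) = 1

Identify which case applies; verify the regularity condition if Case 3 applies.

a=2, b=6, f(n)=25*n.
log_6(2) = 0.3869 < 1.
f(n) = Omega(n^(0.3869+epsilon)) for some epsilon > 0, so Case 3 is the candidate.
Regularity: a*f(n/b) = 2*25*(n/6)^1 = (2/6)*25*n^1 <= c*f(n) with c = 2/6 < 1. Satisfied.
Case 3: T(n) = Theta(n).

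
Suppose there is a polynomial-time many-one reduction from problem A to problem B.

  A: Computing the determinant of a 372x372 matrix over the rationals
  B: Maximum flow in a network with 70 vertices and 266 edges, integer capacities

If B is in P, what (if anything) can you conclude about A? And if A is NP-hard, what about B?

A poly-time reduction A <=_p B means any A-instance can be transformed to a B-instance in poly time.
If B is in P: compose the reduction with B's poly-time algorithm to solve A in poly time, so A is in P.
If A is NP-hard: every NP problem reduces to A, which reduces to B; composing reductions, every NP problem reduces to B, so B is NP-hard.
(Here in fact A is P and B is P.)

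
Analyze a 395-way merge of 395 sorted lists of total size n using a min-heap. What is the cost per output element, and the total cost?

Maintain a min-heap of size 395 holding the current head of each list. Each output step does one extract-min (O(log 395)) and one insert of that list's next element (O(log 395)). Each of the n elements passes through the heap exactly once, so the total cost is O(n log 395), i.e. O(log 395) per output element.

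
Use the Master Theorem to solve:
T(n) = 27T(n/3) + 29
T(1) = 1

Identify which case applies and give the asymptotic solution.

a=27, b=3, f(n)=29.
log_3(27) = 3 > 0.
Since f(n) = O(n^0) is polynomially smaller than n^3, Case 1 applies.
T(n) = Theta(n^3).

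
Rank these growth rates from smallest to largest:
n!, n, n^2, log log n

Ordered by growth rate: log log n < n < n^2 < n!.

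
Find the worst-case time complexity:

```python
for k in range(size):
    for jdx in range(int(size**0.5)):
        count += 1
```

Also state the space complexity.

Time complexity: O(n * sqrt(n)).
Space complexity: O(1).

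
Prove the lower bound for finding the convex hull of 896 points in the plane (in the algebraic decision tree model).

Reduction from sorting: given 896 numbers x_1,...,x_{896}, map x_i to the point (x_i, x_i^2) on the parabola y = x^2. All points are on the convex hull, and walking the hull gives them in sorted x-order. Since sorting requires Omega(n log n), so does planar convex hull.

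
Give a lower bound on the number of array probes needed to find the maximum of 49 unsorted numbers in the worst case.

Adversary: any unprobed cell could hold a value larger than everything seen so far. If fewer than 49 cells are probed, the adversary places the max in an unprobed cell. So all 49 cells must be examined; together with 49-1 comparisons this is tight.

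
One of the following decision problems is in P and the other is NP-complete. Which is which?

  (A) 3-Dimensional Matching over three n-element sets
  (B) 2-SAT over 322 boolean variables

(A) is NP-complete: one of Karp's 21 NP-complete problems.
(B) is P: 2-SAT is solvable in linear time via implication-graph SCCs.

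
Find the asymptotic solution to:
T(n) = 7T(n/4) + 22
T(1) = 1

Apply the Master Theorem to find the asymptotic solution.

a=7, b=4, f(n)=22. log_4(7) = 1.404. Case 1 of Master Theorem: T(n) = O(n^1.404).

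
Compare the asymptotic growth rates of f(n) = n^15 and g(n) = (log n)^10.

f(n) = n^15 grows faster: any positive polynomial dominates any polylog.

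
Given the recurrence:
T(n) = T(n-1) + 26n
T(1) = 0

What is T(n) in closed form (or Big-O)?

Unrolling: T(n) = 0 + 26*(2 + 3 + ... + n) = 0 + 26*(n(n+1)/2 - 1) = O(n^2).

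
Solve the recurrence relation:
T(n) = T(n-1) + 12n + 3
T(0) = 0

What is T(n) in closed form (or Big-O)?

Dominant term in sum is 12*sum(i, i=1..n) = 12*n*(n+1)/2 = O(n^2).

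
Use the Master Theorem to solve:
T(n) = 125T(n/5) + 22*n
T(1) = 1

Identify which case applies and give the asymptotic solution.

a=125, b=5, f(n)=22*n.
log_5(125) = 3 > 1.
Since f(n) = O(n^1) is polynomially smaller than n^3, Case 1 applies.
T(n) = Theta(n^3).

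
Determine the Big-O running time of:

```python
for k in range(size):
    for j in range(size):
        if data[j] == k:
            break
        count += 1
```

Time complexity: O(n^2).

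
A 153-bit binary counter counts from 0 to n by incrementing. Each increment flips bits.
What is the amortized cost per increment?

Bit i flips every 2^i increments. Total flips over n increments: sum_{i=0}^{153} n/2^i < 2n. Amortized cost: 2n/n = O(1).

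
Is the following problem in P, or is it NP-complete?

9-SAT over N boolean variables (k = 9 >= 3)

This problem is NP-complete: 3-SAT is NP-complete (Cook-Levin); k-SAT for k>=3 reduces from 3-SAT.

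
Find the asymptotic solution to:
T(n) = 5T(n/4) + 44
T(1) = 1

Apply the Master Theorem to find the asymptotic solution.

a=5, b=4, f(n)=44. log_4(5) = 1.161. Case 1 of Master Theorem: T(n) = O(n^1.161).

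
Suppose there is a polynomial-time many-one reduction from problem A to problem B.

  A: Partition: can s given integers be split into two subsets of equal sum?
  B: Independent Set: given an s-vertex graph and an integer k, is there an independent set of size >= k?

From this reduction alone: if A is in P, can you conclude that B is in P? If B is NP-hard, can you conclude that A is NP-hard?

A poly-time reduction A <=_p B transfers tractability DOWN (B easy => A easy) and hardness UP (A hard => B hard), not the reverse.
From A in P, the reduction alone does NOT give B in P: any problem in P trivially reduces to SAT, yet SAT is not known to be in P.
From B NP-hard, the reduction alone does NOT give A NP-hard: again, easy problems reduce to hard ones.
(Here in fact A is NP-complete and B is NP-complete.)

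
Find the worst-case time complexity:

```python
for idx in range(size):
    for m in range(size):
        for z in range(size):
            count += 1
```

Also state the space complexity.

Time complexity: O(n^3).
Space complexity: O(1).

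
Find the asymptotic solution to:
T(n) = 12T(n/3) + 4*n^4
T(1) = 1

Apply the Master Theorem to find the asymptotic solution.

a=12, b=3, f(n)=4*n^4. log_3(12) = 2.262 < 4. Case 3: T(n) = O(n^4).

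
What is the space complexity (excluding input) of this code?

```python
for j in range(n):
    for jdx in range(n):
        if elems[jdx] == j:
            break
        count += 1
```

Space complexity: O(1).
Only a constant amount of auxiliary storage is used; nothing grows with n.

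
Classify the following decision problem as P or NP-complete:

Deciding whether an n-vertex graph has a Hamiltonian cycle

This problem is NP-complete: one of Karp's 21 NP-complete problems.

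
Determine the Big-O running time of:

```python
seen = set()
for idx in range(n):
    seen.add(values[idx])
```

Time complexity: O(n).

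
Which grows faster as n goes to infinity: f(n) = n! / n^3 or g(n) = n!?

g(n) = n! grows faster: the ratio n!/(n!/n^3) = n^3 -> infinity.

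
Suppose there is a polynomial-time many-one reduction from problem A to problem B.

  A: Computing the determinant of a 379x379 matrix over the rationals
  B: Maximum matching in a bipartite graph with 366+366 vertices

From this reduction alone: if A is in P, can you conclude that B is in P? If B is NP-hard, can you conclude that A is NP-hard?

A poly-time reduction A <=_p B transfers tractability DOWN (B easy => A easy) and hardness UP (A hard => B hard), not the reverse.
From A in P, the reduction alone does NOT give B in P: any problem in P trivially reduces to SAT, yet SAT is not known to be in P.
From B NP-hard, the reduction alone does NOT give A NP-hard: again, easy problems reduce to hard ones.
(Here in fact A is P and B is P.)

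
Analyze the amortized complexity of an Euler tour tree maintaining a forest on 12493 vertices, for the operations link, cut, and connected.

An Euler tour tree stores each tree's Euler tour as a balanced BST keyed by tour position. On 12493 vertices: link concatenates two tours via O(1) splits/joins of size <= 2*12493 (O(log n)); cut splits the tour at the two occurrences of the edge (O(log n)); connected compares BST roots (O(log n) to find the root). All O(log n) amortized.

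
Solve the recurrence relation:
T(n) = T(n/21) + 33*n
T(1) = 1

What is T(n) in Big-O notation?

Geometric series: 33*n*(1 + 1/21 + 1/21^2 + ...) = O(n). T(n) = O(n).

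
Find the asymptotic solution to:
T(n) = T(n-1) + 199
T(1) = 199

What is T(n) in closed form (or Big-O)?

Unrolling: T(n) = T(n-1) + 199 = T(n-2) + 2*199 = ... = T(1) + (n-1)*199 = 199 + (n-1)*199 = 199n.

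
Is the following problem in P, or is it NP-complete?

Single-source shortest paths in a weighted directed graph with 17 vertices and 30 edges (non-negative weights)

This problem is in P: Dijkstra's algorithm runs in O((V+E) log V).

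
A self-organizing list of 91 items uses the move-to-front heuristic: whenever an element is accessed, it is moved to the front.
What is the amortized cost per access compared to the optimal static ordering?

With potential Phi = number of inversions between the MTF list and the optimal static list (at most C(91,2)), each access has amortized cost at most 2 * (cost under optimal static ordering). This is the move-to-front 2-competitiveness result.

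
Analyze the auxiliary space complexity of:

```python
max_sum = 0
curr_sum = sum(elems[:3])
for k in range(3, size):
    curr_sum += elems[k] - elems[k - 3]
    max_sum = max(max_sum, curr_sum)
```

Space complexity: O(1).
Only a constant amount of auxiliary storage is used; nothing grows with n.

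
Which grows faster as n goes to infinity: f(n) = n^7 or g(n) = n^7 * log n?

g(n) = n^7 * log n grows faster: extra log n factor -> infinity.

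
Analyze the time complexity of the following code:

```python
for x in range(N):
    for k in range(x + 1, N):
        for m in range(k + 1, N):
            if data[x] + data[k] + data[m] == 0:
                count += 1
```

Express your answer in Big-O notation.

Time complexity: O(n^3).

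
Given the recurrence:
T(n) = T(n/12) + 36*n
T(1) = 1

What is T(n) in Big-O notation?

Geometric series: 36*n*(1 + 1/12 + 1/12^2 + ...) = O(n). T(n) = O(n).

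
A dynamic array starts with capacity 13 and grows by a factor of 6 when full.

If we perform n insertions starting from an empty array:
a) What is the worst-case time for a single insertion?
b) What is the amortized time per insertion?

(a) Worst-case single insertion: O(n) -- when the array is full at capacity c, the resize copies all c elements, and c can be Theta(n).
(b) Resizes happen at sizes 13, 78, 468, ... Total copy cost for n insertions: 13 + 78 + ... = O(n) (geometric series with ratio 1/6). Amortized cost per insertion: O(n)/n = O(1).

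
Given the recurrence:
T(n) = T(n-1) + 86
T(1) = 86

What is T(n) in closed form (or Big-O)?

Unrolling: T(n) = T(n-1) + 86 = T(n-2) + 2*86 = ... = T(1) + (n-1)*86 = 86 + (n-1)*86 = 86n.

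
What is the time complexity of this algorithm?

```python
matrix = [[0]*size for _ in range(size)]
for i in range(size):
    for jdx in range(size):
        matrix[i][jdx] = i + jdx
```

Time complexity: O(n^2).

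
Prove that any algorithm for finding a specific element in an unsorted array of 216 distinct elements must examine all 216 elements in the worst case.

Adversary argument: if the algorithm examines fewer than 216 elements, the adversary places the target in an unexamined position. The algorithm cannot distinguish 'not present' from 'in unexamined position'.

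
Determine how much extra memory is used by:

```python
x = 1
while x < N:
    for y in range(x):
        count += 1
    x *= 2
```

Space complexity: O(1).
Only a constant amount of auxiliary storage is used; nothing grows with n.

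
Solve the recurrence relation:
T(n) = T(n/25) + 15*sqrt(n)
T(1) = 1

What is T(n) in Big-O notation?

Each level contributes sqrt(n/25^k). Geometric series with ratio 1/sqrt(25) < 1 sums to O(sqrt(n)).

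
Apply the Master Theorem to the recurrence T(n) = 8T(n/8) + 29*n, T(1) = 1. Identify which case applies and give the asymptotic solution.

a=8, b=8, f(n)=29*n.
log_8(8) = 1, so n^(log_b(a)) = n.
f(n) = Theta(n), so Case 2 applies.
T(n) = Theta(n log n).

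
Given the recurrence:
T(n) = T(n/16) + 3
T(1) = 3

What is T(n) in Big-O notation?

Each step divides n by 16 and adds 3. After log_16(n) steps, T(n) = O(log n).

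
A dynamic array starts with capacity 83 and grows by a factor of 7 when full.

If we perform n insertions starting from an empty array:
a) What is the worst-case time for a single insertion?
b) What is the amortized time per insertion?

(a) Worst-case single insertion: O(n) -- when the array is full at capacity c, the resize copies all c elements, and c can be Theta(n).
(b) Resizes happen at sizes 83, 581, 4067, ... Total copy cost for n insertions: 83 + 581 + ... = O(n) (geometric series with ratio 1/7). Amortized cost per insertion: O(n)/n = O(1).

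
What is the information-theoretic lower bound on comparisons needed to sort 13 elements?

There are 13! = 6227020800 possible orderings. Each comparison gives 1 bit. We need at least ceil(log_2(6227020800)) = 33 comparisons.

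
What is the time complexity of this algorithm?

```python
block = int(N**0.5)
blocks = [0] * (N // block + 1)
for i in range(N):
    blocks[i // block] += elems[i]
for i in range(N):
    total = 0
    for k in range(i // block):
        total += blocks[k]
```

Time complexity: O(n * sqrt(n)).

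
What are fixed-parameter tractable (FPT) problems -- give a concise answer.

A problem parameterized by k is FPT if it can be solved in time f(k) * n^O(1), where f is any computable function of k alone. Vertex Cover parameterized by solution size k is FPT: O(2^k * n). The W-hierarchy (W[1], W[2], ...) classifies parameterized problems by hardness; Clique parameterized by clique size is W[1]-complete.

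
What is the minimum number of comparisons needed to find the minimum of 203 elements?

Finding the minimum requires 202 comparisons, identical reasoning to finding the maximum. Each comparison eliminates one candidate.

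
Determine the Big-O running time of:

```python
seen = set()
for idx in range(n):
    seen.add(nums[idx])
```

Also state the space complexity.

Time complexity: O(n).
Space complexity: O(n).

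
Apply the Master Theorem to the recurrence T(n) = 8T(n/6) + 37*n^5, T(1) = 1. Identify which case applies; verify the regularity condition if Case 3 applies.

a=8, b=6, f(n)=37*n^5.
log_6(8) = 1.161 < 5.
f(n) = Omega(n^(1.161+epsilon)) for some epsilon > 0, so Case 3 is the candidate.
Regularity: a*f(n/b) = 8*37*(n/6)^5 = (8/7776)*37*n^5 <= c*f(n) with c = 8/7776 < 1. Satisfied.
Case 3: T(n) = Theta(n^5).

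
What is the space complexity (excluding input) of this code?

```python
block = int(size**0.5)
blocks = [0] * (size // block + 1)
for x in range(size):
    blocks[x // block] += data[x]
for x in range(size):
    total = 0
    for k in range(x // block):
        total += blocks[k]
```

Space complexity: O(sqrt(n)).
Storage scales with sqrt(n).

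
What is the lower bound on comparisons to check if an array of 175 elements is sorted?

To verify 175 elements are sorted, we must compare each consecutive pair. Skipping any pair allows an adversary to swap them. Therefore 174 comparisons are necessary and sufficient.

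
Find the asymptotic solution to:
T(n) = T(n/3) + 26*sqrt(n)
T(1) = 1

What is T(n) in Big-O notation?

Each level contributes sqrt(n/3^k). Geometric series with ratio 1/sqrt(3) < 1 sums to O(sqrt(n)).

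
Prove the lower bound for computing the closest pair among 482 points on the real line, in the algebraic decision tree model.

Reduction from element distinctness: given 482 reals, the closest-pair distance is 0 iff two are equal. Element distinctness has an Omega(n log n) lower bound in the algebraic decision tree model (Ben-Or). Therefore closest pair on a line also requires Omega(n log n). Sorting then a linear scan achieves this.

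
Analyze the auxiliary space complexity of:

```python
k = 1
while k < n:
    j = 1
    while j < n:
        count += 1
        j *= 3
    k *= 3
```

Space complexity: O(1).
Only a constant amount of auxiliary storage is used; nothing grows with n.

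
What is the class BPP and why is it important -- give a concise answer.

BPP (Bounded-error Probabilistic Polynomial time) is the class of problems solvable by a randomized algorithm in polynomial time with error probability at most 1/3. BPP contains P and is contained in PSPACE. It is widely conjectured that P = BPP, meaning randomness does not help for decision problems.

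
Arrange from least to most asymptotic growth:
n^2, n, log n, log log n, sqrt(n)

Ordered by growth rate: log log n < log n < sqrt(n) < n < n^2.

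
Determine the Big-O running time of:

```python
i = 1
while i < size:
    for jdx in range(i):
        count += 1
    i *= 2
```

Time complexity: O(n).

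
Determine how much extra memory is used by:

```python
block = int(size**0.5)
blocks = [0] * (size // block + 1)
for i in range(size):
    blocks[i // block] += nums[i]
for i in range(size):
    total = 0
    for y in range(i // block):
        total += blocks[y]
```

Space complexity: O(sqrt(n)).
Storage scales with sqrt(n).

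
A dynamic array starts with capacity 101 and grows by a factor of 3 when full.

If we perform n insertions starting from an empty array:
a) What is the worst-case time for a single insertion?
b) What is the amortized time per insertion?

(a) Worst-case single insertion: O(n) -- when the array is full at capacity c, the resize copies all c elements, and c can be Theta(n).
(b) Resizes happen at sizes 101, 303, 909, ... Total copy cost for n insertions: 101 + 303 + ... = O(n) (geometric series with ratio 1/3). Amortized cost per insertion: O(n)/n = O(1).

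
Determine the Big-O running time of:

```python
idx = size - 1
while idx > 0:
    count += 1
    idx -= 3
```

Time complexity: O(n).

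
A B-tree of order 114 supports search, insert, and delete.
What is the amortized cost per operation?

B-tree of order 114 has height O(log_114 n). Each operation traverses the tree height. Splits during insert and merges during delete are O(1) each and occur at most once per level. Total cost per operation: O(log_114 n).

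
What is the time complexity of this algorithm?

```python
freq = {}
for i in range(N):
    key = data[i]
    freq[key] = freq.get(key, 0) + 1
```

Time complexity: O(n).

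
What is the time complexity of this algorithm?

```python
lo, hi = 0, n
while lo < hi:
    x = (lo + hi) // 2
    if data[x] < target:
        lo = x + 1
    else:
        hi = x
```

Time complexity: O(log n).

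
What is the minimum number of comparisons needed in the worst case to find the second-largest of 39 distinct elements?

Lower bound: finding the max needs 39-1 comparisons. By the adversary weight-doubling argument, the max must personally win >= ceil(log_2(39)) = 6 comparisons; the 2nd-largest is among those 6 losers, needing 6-1 more comparisons. Total >= 39-1 + 6-1 = 43. A balanced knockout tournament achieves this.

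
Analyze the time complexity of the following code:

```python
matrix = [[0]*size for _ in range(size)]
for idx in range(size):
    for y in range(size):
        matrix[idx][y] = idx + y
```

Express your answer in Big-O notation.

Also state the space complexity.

Time complexity: O(n^2).
Space complexity: O(n^2).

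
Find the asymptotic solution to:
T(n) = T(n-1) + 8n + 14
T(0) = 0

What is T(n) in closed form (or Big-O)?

Dominant term in sum is 8*sum(i, i=1..n) = 8*n*(n+1)/2 = O(n^2).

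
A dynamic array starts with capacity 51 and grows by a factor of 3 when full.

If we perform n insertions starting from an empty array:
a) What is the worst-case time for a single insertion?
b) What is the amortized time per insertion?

(a) Worst-case single insertion: O(n) -- when the array is full at capacity c, the resize copies all c elements, and c can be Theta(n).
(b) Resizes happen at sizes 51, 153, 459, ... Total copy cost for n insertions: 51 + 153 + ... = O(n) (geometric series with ratio 1/3). Amortized cost per insertion: O(n)/n = O(1).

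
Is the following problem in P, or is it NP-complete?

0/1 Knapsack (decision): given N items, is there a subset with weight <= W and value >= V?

This problem is NP-complete: reduces from Subset Sum.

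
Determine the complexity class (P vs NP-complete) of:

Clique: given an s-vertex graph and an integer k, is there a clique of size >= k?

This problem is NP-complete: complement of Independent Set / Vertex Cover (with k part of the input).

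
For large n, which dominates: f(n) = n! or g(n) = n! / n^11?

f(n) = n! grows faster: the ratio n!/(n!/n^11) = n^11 -> infinity.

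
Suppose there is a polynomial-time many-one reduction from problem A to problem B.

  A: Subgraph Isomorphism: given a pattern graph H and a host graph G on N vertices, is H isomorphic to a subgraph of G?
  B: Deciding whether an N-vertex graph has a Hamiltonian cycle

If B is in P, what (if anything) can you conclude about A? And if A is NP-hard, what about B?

A poly-time reduction A <=_p B means any A-instance can be transformed to a B-instance in poly time.
If B is in P: compose the reduction with B's poly-time algorithm to solve A in poly time, so A is in P.
If A is NP-hard: every NP problem reduces to A, which reduces to B; composing reductions, every NP problem reduces to B, so B is NP-hard.
(Here in fact A is NP-complete and B is NP-complete.)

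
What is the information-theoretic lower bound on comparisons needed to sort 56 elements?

There are 56! = 710998587804863451854045647463724949736497978881168458687447040000000000000 possible orderings. Each comparison gives 1 bit. We need at least ceil(log_2(710998587804863451854045647463724949736497978881168458687447040000000000000)) = 249 comparisons.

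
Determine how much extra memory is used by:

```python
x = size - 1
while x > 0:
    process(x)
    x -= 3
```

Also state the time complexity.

Space complexity: O(1).
Only a constant amount of auxiliary storage is used; nothing grows with n.
Time complexity: O(n).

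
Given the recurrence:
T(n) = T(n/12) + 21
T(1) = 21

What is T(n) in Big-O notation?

Each step divides n by 12 and adds 21. After log_12(n) steps, T(n) = O(log n).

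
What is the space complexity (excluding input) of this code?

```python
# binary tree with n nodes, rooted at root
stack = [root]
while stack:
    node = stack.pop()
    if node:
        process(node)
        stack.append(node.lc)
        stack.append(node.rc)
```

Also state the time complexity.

Space complexity: O(n).
Auxiliary storage grows linearly with the input size n in the worst case.
Time complexity: O(n).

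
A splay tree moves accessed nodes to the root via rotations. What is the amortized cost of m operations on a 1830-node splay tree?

Using a potential function Phi = sum of log(size of subtree) for each node, each splay operation has amortized cost O(log n) where n = 1830. Bad individual operations (O(n)) are offset by decreased potential.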